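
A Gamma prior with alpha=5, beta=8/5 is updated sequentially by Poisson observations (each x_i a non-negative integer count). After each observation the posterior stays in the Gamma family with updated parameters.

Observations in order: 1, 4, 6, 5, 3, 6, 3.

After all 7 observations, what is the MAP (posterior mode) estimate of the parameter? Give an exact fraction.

160/43

obs 1: x=1 → posterior Gamma(6, 13/5)
obs 2: x=4 → posterior Gamma(10, 18/5)
obs 3: x=6 → posterior Gamma(16, 23/5)
obs 4: x=5 → posterior Gamma(21, 28/5)
obs 5: x=3 → posterior Gamma(24, 33/5)
obs 6: x=6 → posterior Gamma(30, 38/5)
obs 7: x=3 → posterior Gamma(33, 43/5)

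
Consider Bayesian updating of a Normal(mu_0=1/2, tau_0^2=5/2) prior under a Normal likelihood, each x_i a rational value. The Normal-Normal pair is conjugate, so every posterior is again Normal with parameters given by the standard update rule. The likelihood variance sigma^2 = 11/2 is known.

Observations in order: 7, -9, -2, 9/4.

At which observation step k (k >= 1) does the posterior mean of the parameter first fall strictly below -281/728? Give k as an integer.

k = 3

obs 1: x=7 → posterior Normal(81/32, 55/32)
obs 2: x=-9 → posterior Normal(-3/14, 55/42)
obs 3: x=-2 → posterior Normal(-29/52, 55/52)
obs 4: x=9/4 → posterior Normal(-13/124, 55/62)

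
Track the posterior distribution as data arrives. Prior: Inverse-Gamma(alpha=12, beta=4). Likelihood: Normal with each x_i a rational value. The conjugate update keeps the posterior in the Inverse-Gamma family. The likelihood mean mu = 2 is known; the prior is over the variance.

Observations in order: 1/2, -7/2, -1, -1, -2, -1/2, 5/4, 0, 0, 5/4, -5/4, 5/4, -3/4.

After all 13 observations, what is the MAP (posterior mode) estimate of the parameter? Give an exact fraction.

obs 1: x=1/2 → posterior Inverse-Gamma(25/2, 41/8)
obs 2: x=-7/2 → posterior Inverse-Gamma(13, 81/4)
obs 3: x=-1 → posterior Inverse-Gamma(27/2, 99/4)
obs 4: x=-1 → posterior Inverse-Gamma(14, 117/4)
obs 5: x=-2 → posterior Inverse-Gamma(29/2, 149/4)
obs 6: x=-1/2 → posterior Inverse-Gamma(15, 323/8)
obs 7: x=5/4 → posterior Inverse-Gamma(31/2, 1301/32)
obs 8: x=0 → posterior Inverse-Gamma(16, 1365/32)
obs 9: x=0 → posterior Inverse-Gamma(33/2, 1429/32)
obs 10: x=5/4 → posterior Inverse-Gamma(17, 719/16)
obs 11: x=-5/4 → posterior Inverse-Gamma(35/2, 1607/32)
obs 12: x=5/4 → posterior Inverse-Gamma(18, 101/2)
obs 13: x=-3/4 → posterior Inverse-Gamma(37/2, 1737/32)

579/208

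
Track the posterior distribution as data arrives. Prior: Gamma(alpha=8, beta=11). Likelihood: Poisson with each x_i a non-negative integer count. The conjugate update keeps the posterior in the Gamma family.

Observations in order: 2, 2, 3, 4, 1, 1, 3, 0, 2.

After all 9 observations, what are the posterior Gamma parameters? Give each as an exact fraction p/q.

obs 1: x=2 → posterior Gamma(10, 12)
obs 2: x=2 → posterior Gamma(12, 13)
obs 3: x=3 → posterior Gamma(15, 14)
obs 4: x=4 → posterior Gamma(19, 15)
obs 5: x=1 → posterior Gamma(20, 16)
obs 6: x=1 → posterior Gamma(21, 17)
obs 7: x=3 → posterior Gamma(24, 18)
obs 8: x=0 → posterior Gamma(24, 19)
obs 9: x=2 → posterior Gamma(26, 20)

alpha=26, beta=20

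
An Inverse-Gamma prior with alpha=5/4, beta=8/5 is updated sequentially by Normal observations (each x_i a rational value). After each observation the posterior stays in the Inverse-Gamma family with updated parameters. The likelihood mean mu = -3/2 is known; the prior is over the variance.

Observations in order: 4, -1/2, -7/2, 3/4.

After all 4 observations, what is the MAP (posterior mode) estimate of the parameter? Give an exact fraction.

obs 1: x=4 → posterior Inverse-Gamma(7/4, 669/40)
obs 2: x=-1/2 → posterior Inverse-Gamma(9/4, 689/40)
obs 3: x=-7/2 → posterior Inverse-Gamma(11/4, 769/40)
obs 4: x=3/4 → posterior Inverse-Gamma(13/4, 3481/160)

3481/680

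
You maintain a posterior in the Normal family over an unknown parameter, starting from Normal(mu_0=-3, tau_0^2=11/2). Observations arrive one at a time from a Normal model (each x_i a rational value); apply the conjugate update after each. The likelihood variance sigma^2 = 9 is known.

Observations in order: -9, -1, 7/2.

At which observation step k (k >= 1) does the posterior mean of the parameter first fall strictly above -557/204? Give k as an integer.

obs 1: x=-9 → posterior Normal(-153/29, 99/29)
obs 2: x=-1 → posterior Normal(-41/10, 99/40)
obs 3: x=7/2 → posterior Normal(-251/102, 33/17)

k = 3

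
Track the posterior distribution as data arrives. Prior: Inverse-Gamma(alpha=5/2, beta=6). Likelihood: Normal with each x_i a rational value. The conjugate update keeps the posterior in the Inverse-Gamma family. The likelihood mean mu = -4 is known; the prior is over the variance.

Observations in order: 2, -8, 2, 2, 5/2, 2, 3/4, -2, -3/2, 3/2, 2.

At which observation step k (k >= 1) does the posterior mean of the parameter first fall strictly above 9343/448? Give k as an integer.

obs 1: x=2 → posterior Inverse-Gamma(3, 24)
obs 2: x=-8 → posterior Inverse-Gamma(7/2, 32)
obs 3: x=2 → posterior Inverse-Gamma(4, 50)
obs 4: x=2 → posterior Inverse-Gamma(9/2, 68)
obs 5: x=5/2 → posterior Inverse-Gamma(5, 713/8)
obs 6: x=2 → posterior Inverse-Gamma(11/2, 857/8)
obs 7: x=3/4 → posterior Inverse-Gamma(6, 3789/32)
obs 8: x=-2 → posterior Inverse-Gamma(13/2, 3853/32)
obs 9: x=-3/2 → posterior Inverse-Gamma(7, 3953/32)
obs 10: x=3/2 → posterior Inverse-Gamma(15/2, 4437/32)
obs 11: x=2 → posterior Inverse-Gamma(8, 5013/32)

k = 5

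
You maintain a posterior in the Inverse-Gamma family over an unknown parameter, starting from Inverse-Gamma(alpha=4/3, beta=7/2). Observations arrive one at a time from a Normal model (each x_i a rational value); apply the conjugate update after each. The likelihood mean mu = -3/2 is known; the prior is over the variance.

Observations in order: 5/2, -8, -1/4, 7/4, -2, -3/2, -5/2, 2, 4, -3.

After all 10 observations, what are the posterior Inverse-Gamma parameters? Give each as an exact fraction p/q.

obs 1: x=5/2 → posterior Inverse-Gamma(11/6, 23/2)
obs 2: x=-8 → posterior Inverse-Gamma(7/3, 261/8)
obs 3: x=-1/4 → posterior Inverse-Gamma(17/6, 1069/32)
obs 4: x=7/4 → posterior Inverse-Gamma(10/3, 619/16)
obs 5: x=-2 → posterior Inverse-Gamma(23/6, 621/16)
obs 6: x=-3/2 → posterior Inverse-Gamma(13/3, 621/16)
obs 7: x=-5/2 → posterior Inverse-Gamma(29/6, 629/16)
obs 8: x=2 → posterior Inverse-Gamma(16/3, 727/16)
obs 9: x=4 → posterior Inverse-Gamma(35/6, 969/16)
obs 10: x=-3 → posterior Inverse-Gamma(19/3, 987/16)

alpha=19/3, beta=987/16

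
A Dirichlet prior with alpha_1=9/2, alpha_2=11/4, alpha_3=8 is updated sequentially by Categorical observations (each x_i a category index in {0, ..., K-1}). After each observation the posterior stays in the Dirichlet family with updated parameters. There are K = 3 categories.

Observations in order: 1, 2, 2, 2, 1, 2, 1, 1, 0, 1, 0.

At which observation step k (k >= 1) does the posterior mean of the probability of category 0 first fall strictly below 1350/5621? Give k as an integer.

obs 1: x=1 → posterior Dirichlet(9/2, 15/4, 8)
obs 2: x=2 → posterior Dirichlet(9/2, 15/4, 9)
obs 3: x=2 → posterior Dirichlet(9/2, 15/4, 10)
obs 4: x=2 → posterior Dirichlet(9/2, 15/4, 11)
obs 5: x=1 → posterior Dirichlet(9/2, 19/4, 11)
obs 6: x=2 → posterior Dirichlet(9/2, 19/4, 12)
obs 7: x=1 → posterior Dirichlet(9/2, 23/4, 12)
obs 8: x=1 → posterior Dirichlet(9/2, 27/4, 12)
obs 9: x=0 → posterior Dirichlet(11/2, 27/4, 12)
obs 10: x=1 → posterior Dirichlet(11/2, 31/4, 12)
obs 11: x=0 → posterior Dirichlet(13/2, 31/4, 12)

k = 4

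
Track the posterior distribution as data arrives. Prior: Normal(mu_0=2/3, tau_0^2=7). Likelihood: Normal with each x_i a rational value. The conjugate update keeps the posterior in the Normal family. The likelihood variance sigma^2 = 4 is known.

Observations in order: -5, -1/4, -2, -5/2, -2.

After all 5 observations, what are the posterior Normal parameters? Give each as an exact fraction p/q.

mu_0=-955/468, tau_0^2=28/39

obs 1: x=-5 → posterior Normal(-97/33, 28/11)
obs 2: x=-1/4 → posterior Normal(-409/216, 14/9)
obs 3: x=-2 → posterior Normal(-577/300, 28/25)
obs 4: x=-5/2 → posterior Normal(-787/384, 7/8)
obs 5: x=-2 → posterior Normal(-955/468, 28/39)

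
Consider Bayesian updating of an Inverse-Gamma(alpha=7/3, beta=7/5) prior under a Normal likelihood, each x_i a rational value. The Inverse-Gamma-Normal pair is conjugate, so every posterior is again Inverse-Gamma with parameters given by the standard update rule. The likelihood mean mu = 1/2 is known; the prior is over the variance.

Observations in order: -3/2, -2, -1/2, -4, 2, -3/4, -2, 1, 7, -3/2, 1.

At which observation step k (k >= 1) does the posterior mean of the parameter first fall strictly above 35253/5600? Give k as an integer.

obs 1: x=-3/2 → posterior Inverse-Gamma(17/6, 17/5)
obs 2: x=-2 → posterior Inverse-Gamma(10/3, 261/40)
obs 3: x=-1/2 → posterior Inverse-Gamma(23/6, 281/40)
obs 4: x=-4 → posterior Inverse-Gamma(13/3, 343/20)
obs 5: x=2 → posterior Inverse-Gamma(29/6, 731/40)
obs 6: x=-3/4 → posterior Inverse-Gamma(16/3, 3049/160)
obs 7: x=-2 → posterior Inverse-Gamma(35/6, 3549/160)
obs 8: x=1 → posterior Inverse-Gamma(19/3, 3569/160)
obs 9: x=7 → posterior Inverse-Gamma(41/6, 6949/160)
obs 10: x=-3/2 → posterior Inverse-Gamma(22/3, 7269/160)
obs 11: x=1 → posterior Inverse-Gamma(47/6, 7289/160)

k = 9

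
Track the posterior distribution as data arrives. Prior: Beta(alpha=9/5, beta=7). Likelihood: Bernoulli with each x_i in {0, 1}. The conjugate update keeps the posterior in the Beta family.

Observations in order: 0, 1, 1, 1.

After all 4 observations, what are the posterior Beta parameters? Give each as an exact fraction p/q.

alpha=24/5, beta=8

obs 1: x=0 → posterior Beta(9/5, 8)
obs 2: x=1 → posterior Beta(14/5, 8)
obs 3: x=1 → posterior Beta(19/5, 8)
obs 4: x=1 → posterior Beta(24/5, 8)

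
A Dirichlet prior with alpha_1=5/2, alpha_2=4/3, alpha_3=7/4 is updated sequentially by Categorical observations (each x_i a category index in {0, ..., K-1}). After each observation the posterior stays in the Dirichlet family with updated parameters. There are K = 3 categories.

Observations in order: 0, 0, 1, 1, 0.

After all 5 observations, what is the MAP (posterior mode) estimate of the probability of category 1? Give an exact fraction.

4/13

obs 1: x=0 → posterior Dirichlet(7/2, 4/3, 7/4)
obs 2: x=0 → posterior Dirichlet(9/2, 4/3, 7/4)
obs 3: x=1 → posterior Dirichlet(9/2, 7/3, 7/4)
obs 4: x=1 → posterior Dirichlet(9/2, 10/3, 7/4)
obs 5: x=0 → posterior Dirichlet(11/2, 10/3, 7/4)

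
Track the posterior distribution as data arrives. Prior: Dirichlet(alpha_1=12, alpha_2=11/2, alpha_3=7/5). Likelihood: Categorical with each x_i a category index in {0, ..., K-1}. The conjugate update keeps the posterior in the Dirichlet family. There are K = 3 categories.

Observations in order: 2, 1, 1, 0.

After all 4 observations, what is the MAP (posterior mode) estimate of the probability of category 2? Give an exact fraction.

obs 1: x=2 → posterior Dirichlet(12, 11/2, 12/5)
obs 2: x=1 → posterior Dirichlet(12, 13/2, 12/5)
obs 3: x=1 → posterior Dirichlet(12, 15/2, 12/5)
obs 4: x=0 → posterior Dirichlet(13, 15/2, 12/5)

14/199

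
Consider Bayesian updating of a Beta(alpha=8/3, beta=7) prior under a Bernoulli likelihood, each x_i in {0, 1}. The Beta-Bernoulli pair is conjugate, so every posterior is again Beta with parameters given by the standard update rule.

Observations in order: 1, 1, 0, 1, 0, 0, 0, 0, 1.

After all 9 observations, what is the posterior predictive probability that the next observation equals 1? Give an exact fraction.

5/14

obs 1: x=1 → posterior Beta(11/3, 7)
obs 2: x=1 → posterior Beta(14/3, 7)
obs 3: x=0 → posterior Beta(14/3, 8)
obs 4: x=1 → posterior Beta(17/3, 8)
obs 5: x=0 → posterior Beta(17/3, 9)
obs 6: x=0 → posterior Beta(17/3, 10)
obs 7: x=0 → posterior Beta(17/3, 11)
obs 8: x=0 → posterior Beta(17/3, 12)
obs 9: x=1 → posterior Beta(20/3, 12)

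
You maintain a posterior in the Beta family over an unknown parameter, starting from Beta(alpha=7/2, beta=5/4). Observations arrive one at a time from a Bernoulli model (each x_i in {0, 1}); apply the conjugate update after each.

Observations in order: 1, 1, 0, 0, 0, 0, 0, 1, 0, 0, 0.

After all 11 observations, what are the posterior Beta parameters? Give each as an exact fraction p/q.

alpha=13/2, beta=37/4

obs 1: x=1 → posterior Beta(9/2, 5/4)
obs 2: x=1 → posterior Beta(11/2, 5/4)
obs 3: x=0 → posterior Beta(11/2, 9/4)
obs 4: x=0 → posterior Beta(11/2, 13/4)
obs 5: x=0 → posterior Beta(11/2, 17/4)
obs 6: x=0 → posterior Beta(11/2, 21/4)
obs 7: x=0 → posterior Beta(11/2, 25/4)
obs 8: x=1 → posterior Beta(13/2, 25/4)
obs 9: x=0 → posterior Beta(13/2, 29/4)
obs 10: x=0 → posterior Beta(13/2, 33/4)
obs 11: x=0 → posterior Beta(13/2, 37/4)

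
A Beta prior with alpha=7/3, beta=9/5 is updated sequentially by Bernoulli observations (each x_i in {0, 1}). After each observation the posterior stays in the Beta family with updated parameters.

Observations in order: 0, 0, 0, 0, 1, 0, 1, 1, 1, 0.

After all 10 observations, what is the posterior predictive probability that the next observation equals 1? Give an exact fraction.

95/212

obs 1: x=0 → posterior Beta(7/3, 14/5)
obs 2: x=0 → posterior Beta(7/3, 19/5)
obs 3: x=0 → posterior Beta(7/3, 24/5)
obs 4: x=0 → posterior Beta(7/3, 29/5)
obs 5: x=1 → posterior Beta(10/3, 29/5)
obs 6: x=0 → posterior Beta(10/3, 34/5)
obs 7: x=1 → posterior Beta(13/3, 34/5)
obs 8: x=1 → posterior Beta(16/3, 34/5)
obs 9: x=1 → posterior Beta(19/3, 34/5)
obs 10: x=0 → posterior Beta(19/3, 39/5)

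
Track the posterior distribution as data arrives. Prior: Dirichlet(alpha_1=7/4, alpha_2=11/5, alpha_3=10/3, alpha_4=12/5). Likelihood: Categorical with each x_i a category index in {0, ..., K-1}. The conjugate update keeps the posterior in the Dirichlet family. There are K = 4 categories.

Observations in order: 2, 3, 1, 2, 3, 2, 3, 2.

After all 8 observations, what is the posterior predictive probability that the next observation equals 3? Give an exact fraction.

324/1061

obs 1: x=2 → posterior Dirichlet(7/4, 11/5, 13/3, 12/5)
obs 2: x=3 → posterior Dirichlet(7/4, 11/5, 13/3, 17/5)
obs 3: x=1 → posterior Dirichlet(7/4, 16/5, 13/3, 17/5)
obs 4: x=2 → posterior Dirichlet(7/4, 16/5, 16/3, 17/5)
obs 5: x=3 → posterior Dirichlet(7/4, 16/5, 16/3, 22/5)
obs 6: x=2 → posterior Dirichlet(7/4, 16/5, 19/3, 22/5)
obs 7: x=3 → posterior Dirichlet(7/4, 16/5, 19/3, 27/5)
obs 8: x=2 → posterior Dirichlet(7/4, 16/5, 22/3, 27/5)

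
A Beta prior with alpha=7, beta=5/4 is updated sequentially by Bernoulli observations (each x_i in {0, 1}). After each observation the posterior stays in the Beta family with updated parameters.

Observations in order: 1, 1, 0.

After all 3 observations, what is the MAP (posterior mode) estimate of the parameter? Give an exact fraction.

obs 1: x=1 → posterior Beta(8, 5/4)
obs 2: x=1 → posterior Beta(9, 5/4)
obs 3: x=0 → posterior Beta(9, 9/4)

32/37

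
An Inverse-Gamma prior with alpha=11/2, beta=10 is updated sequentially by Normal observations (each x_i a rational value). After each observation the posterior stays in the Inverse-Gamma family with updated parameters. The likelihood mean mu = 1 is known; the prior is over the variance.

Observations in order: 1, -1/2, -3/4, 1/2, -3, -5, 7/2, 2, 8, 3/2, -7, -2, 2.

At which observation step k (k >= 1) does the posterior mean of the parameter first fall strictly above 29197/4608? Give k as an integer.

k = 9

obs 1: x=1 → posterior Inverse-Gamma(6, 10)
obs 2: x=-1/2 → posterior Inverse-Gamma(13/2, 89/8)
obs 3: x=-3/4 → posterior Inverse-Gamma(7, 405/32)
obs 4: x=1/2 → posterior Inverse-Gamma(15/2, 409/32)
obs 5: x=-3 → posterior Inverse-Gamma(8, 665/32)
obs 6: x=-5 → posterior Inverse-Gamma(17/2, 1241/32)
obs 7: x=7/2 → posterior Inverse-Gamma(9, 1341/32)
obs 8: x=2 → posterior Inverse-Gamma(19/2, 1357/32)
obs 9: x=8 → posterior Inverse-Gamma(10, 2141/32)
obs 10: x=3/2 → posterior Inverse-Gamma(21/2, 2145/32)
obs 11: x=-7 → posterior Inverse-Gamma(11, 3169/32)
obs 12: x=-2 → posterior Inverse-Gamma(23/2, 3313/32)
obs 13: x=2 → posterior Inverse-Gamma(12, 3329/32)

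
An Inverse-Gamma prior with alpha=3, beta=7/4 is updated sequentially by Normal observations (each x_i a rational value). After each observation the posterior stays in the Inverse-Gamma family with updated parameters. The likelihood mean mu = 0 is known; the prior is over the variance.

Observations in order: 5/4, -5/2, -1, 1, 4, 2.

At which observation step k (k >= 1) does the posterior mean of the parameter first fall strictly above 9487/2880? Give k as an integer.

obs 1: x=5/4 → posterior Inverse-Gamma(7/2, 81/32)
obs 2: x=-5/2 → posterior Inverse-Gamma(4, 181/32)
obs 3: x=-1 → posterior Inverse-Gamma(9/2, 197/32)
obs 4: x=1 → posterior Inverse-Gamma(5, 213/32)
obs 5: x=4 → posterior Inverse-Gamma(11/2, 469/32)
obs 6: x=2 → posterior Inverse-Gamma(6, 533/32)

k = 6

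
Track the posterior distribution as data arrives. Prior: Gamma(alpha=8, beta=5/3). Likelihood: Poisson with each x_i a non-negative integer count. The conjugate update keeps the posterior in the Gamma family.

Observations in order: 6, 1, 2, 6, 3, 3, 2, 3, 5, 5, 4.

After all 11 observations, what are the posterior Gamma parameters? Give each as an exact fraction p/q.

alpha=48, beta=38/3

obs 1: x=6 → posterior Gamma(14, 8/3)
obs 2: x=1 → posterior Gamma(15, 11/3)
obs 3: x=2 → posterior Gamma(17, 14/3)
obs 4: x=6 → posterior Gamma(23, 17/3)
obs 5: x=3 → posterior Gamma(26, 20/3)
obs 6: x=3 → posterior Gamma(29, 23/3)
obs 7: x=2 → posterior Gamma(31, 26/3)
obs 8: x=3 → posterior Gamma(34, 29/3)
obs 9: x=5 → posterior Gamma(39, 32/3)
obs 10: x=5 → posterior Gamma(44, 35/3)
obs 11: x=4 → posterior Gamma(48, 38/3)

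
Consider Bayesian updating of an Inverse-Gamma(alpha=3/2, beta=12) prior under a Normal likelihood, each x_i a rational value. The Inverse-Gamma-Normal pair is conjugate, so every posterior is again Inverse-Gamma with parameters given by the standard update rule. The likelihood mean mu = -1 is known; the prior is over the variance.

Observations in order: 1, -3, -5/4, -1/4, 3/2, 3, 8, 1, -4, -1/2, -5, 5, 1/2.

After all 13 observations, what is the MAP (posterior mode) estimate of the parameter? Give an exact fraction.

1627/144

obs 1: x=1 → posterior Inverse-Gamma(2, 14)
obs 2: x=-3 → posterior Inverse-Gamma(5/2, 16)
obs 3: x=-5/4 → posterior Inverse-Gamma(3, 513/32)
obs 4: x=-1/4 → posterior Inverse-Gamma(7/2, 261/16)
obs 5: x=3/2 → posterior Inverse-Gamma(4, 311/16)
obs 6: x=3 → posterior Inverse-Gamma(9/2, 439/16)
obs 7: x=8 → posterior Inverse-Gamma(5, 1087/16)
obs 8: x=1 → posterior Inverse-Gamma(11/2, 1119/16)
obs 9: x=-4 → posterior Inverse-Gamma(6, 1191/16)
obs 10: x=-1/2 → posterior Inverse-Gamma(13/2, 1193/16)
obs 11: x=-5 → posterior Inverse-Gamma(7, 1321/16)
obs 12: x=5 → posterior Inverse-Gamma(15/2, 1609/16)
obs 13: x=1/2 → posterior Inverse-Gamma(8, 1627/16)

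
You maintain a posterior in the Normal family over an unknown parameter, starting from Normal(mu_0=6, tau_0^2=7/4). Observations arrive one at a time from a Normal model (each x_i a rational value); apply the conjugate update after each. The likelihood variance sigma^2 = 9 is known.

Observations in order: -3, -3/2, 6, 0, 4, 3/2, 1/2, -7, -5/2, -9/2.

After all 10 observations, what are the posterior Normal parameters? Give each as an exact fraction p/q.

obs 1: x=-3 → posterior Normal(195/43, 63/43)
obs 2: x=-3/2 → posterior Normal(369/100, 63/50)
obs 3: x=6 → posterior Normal(151/38, 21/19)
obs 4: x=0 → posterior Normal(453/128, 63/64)
obs 5: x=4 → posterior Normal(509/142, 63/71)
obs 6: x=3/2 → posterior Normal(265/78, 21/26)
obs 7: x=1/2 → posterior Normal(537/170, 63/85)
obs 8: x=-7 → posterior Normal(439/184, 63/92)
obs 9: x=-5/2 → posterior Normal(202/99, 7/11)
obs 10: x=-9/2 → posterior Normal(341/212, 63/106)

mu_0=341/212, tau_0^2=63/106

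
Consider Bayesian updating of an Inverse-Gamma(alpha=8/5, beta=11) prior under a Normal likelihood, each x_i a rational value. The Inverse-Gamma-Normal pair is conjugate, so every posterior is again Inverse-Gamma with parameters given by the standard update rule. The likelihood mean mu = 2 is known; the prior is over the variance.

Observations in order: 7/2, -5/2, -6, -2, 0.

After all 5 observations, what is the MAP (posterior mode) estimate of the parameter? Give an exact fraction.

1285/102

obs 1: x=7/2 → posterior Inverse-Gamma(21/10, 97/8)
obs 2: x=-5/2 → posterior Inverse-Gamma(13/5, 89/4)
obs 3: x=-6 → posterior Inverse-Gamma(31/10, 217/4)
obs 4: x=-2 → posterior Inverse-Gamma(18/5, 249/4)
obs 5: x=0 → posterior Inverse-Gamma(41/10, 257/4)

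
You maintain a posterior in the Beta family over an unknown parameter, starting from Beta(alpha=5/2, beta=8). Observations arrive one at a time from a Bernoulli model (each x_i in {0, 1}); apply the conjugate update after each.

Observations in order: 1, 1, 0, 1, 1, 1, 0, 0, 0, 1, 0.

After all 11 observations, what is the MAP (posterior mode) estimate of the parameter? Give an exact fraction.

5/13

obs 1: x=1 → posterior Beta(7/2, 8)
obs 2: x=1 → posterior Beta(9/2, 8)
obs 3: x=0 → posterior Beta(9/2, 9)
obs 4: x=1 → posterior Beta(11/2, 9)
obs 5: x=1 → posterior Beta(13/2, 9)
obs 6: x=1 → posterior Beta(15/2, 9)
obs 7: x=0 → posterior Beta(15/2, 10)
obs 8: x=0 → posterior Beta(15/2, 11)
obs 9: x=0 → posterior Beta(15/2, 12)
obs 10: x=1 → posterior Beta(17/2, 12)
obs 11: x=0 → posterior Beta(17/2, 13)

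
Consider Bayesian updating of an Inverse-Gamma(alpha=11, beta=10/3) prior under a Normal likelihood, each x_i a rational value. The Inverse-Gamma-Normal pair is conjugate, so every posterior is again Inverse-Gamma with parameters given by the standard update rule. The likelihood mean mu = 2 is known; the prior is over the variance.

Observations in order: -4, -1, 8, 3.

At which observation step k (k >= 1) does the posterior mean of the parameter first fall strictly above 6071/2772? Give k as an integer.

obs 1: x=-4 → posterior Inverse-Gamma(23/2, 64/3)
obs 2: x=-1 → posterior Inverse-Gamma(12, 155/6)
obs 3: x=8 → posterior Inverse-Gamma(25/2, 263/6)
obs 4: x=3 → posterior Inverse-Gamma(13, 133/3)

k = 2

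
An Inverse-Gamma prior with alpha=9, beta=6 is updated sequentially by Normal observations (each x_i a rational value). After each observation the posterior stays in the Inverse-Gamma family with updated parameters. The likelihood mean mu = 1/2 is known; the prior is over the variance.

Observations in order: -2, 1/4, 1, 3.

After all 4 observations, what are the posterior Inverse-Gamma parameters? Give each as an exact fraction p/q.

obs 1: x=-2 → posterior Inverse-Gamma(19/2, 73/8)
obs 2: x=1/4 → posterior Inverse-Gamma(10, 293/32)
obs 3: x=1 → posterior Inverse-Gamma(21/2, 297/32)
obs 4: x=3 → posterior Inverse-Gamma(11, 397/32)

alpha=11, beta=397/32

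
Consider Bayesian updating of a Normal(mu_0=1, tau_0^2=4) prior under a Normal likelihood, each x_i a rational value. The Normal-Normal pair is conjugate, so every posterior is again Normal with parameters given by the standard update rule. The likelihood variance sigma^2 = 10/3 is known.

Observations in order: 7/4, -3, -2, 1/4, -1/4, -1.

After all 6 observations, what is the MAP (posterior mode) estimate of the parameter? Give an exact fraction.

obs 1: x=7/4 → posterior Normal(31/22, 20/11)
obs 2: x=-3 → posterior Normal(-5/34, 20/17)
obs 3: x=-2 → posterior Normal(-29/46, 20/23)
obs 4: x=1/4 → posterior Normal(-13/29, 20/29)
obs 5: x=-1/4 → posterior Normal(-29/70, 4/7)
obs 6: x=-1 → posterior Normal(-1/2, 20/41)

-1/2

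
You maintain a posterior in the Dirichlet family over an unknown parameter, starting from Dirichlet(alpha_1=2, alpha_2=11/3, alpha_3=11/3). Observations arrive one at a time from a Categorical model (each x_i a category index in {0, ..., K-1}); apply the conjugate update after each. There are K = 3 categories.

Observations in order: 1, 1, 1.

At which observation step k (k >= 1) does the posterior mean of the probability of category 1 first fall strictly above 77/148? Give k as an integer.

obs 1: x=1 → posterior Dirichlet(2, 14/3, 11/3)
obs 2: x=1 → posterior Dirichlet(2, 17/3, 11/3)
obs 3: x=1 → posterior Dirichlet(2, 20/3, 11/3)

k = 3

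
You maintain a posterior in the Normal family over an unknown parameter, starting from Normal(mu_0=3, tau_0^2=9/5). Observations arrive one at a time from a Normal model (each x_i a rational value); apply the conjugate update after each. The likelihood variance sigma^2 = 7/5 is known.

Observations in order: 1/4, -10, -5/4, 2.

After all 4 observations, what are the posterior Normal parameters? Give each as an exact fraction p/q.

mu_0=-60/43, tau_0^2=63/215

obs 1: x=1/4 → posterior Normal(93/64, 63/80)
obs 2: x=-10 → posterior Normal(-267/100, 63/125)
obs 3: x=-5/4 → posterior Normal(-39/17, 63/170)
obs 4: x=2 → posterior Normal(-60/43, 63/215)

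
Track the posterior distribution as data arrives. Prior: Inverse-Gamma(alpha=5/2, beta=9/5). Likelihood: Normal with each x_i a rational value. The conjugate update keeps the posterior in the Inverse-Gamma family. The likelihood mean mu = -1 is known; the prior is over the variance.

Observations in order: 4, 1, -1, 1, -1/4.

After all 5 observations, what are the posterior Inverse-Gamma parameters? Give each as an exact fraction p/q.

obs 1: x=4 → posterior Inverse-Gamma(3, 143/10)
obs 2: x=1 → posterior Inverse-Gamma(7/2, 163/10)
obs 3: x=-1 → posterior Inverse-Gamma(4, 163/10)
obs 4: x=1 → posterior Inverse-Gamma(9/2, 183/10)
obs 5: x=-1/4 → posterior Inverse-Gamma(5, 2973/160)

alpha=5, beta=2973/160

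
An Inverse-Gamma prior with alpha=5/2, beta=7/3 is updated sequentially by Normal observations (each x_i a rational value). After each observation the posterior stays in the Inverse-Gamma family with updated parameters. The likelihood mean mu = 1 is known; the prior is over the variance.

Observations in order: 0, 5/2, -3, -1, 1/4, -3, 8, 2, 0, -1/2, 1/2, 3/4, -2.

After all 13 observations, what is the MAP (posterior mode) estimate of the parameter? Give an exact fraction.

2569/480

obs 1: x=0 → posterior Inverse-Gamma(3, 17/6)
obs 2: x=5/2 → posterior Inverse-Gamma(7/2, 95/24)
obs 3: x=-3 → posterior Inverse-Gamma(4, 287/24)
obs 4: x=-1 → posterior Inverse-Gamma(9/2, 335/24)
obs 5: x=1/4 → posterior Inverse-Gamma(5, 1367/96)
obs 6: x=-3 → posterior Inverse-Gamma(11/2, 2135/96)
obs 7: x=8 → posterior Inverse-Gamma(6, 4487/96)
obs 8: x=2 → posterior Inverse-Gamma(13/2, 4535/96)
obs 9: x=0 → posterior Inverse-Gamma(7, 4583/96)
obs 10: x=-1/2 → posterior Inverse-Gamma(15/2, 4691/96)
obs 11: x=1/2 → posterior Inverse-Gamma(8, 4703/96)
obs 12: x=3/4 → posterior Inverse-Gamma(17/2, 2353/48)
obs 13: x=-2 → posterior Inverse-Gamma(9, 2569/48)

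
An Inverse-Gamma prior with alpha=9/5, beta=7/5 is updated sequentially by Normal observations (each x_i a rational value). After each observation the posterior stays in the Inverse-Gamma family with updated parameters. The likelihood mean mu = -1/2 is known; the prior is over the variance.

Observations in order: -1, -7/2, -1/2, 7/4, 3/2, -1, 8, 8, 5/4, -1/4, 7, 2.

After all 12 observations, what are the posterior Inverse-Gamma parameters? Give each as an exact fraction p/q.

alpha=39/5, beta=18519/160

obs 1: x=-1 → posterior Inverse-Gamma(23/10, 61/40)
obs 2: x=-7/2 → posterior Inverse-Gamma(14/5, 241/40)
obs 3: x=-1/2 → posterior Inverse-Gamma(33/10, 241/40)
obs 4: x=7/4 → posterior Inverse-Gamma(19/5, 1369/160)
obs 5: x=3/2 → posterior Inverse-Gamma(43/10, 1689/160)
obs 6: x=-1 → posterior Inverse-Gamma(24/5, 1709/160)
obs 7: x=8 → posterior Inverse-Gamma(53/10, 7489/160)
obs 8: x=8 → posterior Inverse-Gamma(29/5, 13269/160)
obs 9: x=5/4 → posterior Inverse-Gamma(63/10, 6757/80)
obs 10: x=-1/4 → posterior Inverse-Gamma(34/5, 13519/160)
obs 11: x=7 → posterior Inverse-Gamma(73/10, 18019/160)
obs 12: x=2 → posterior Inverse-Gamma(39/5, 18519/160)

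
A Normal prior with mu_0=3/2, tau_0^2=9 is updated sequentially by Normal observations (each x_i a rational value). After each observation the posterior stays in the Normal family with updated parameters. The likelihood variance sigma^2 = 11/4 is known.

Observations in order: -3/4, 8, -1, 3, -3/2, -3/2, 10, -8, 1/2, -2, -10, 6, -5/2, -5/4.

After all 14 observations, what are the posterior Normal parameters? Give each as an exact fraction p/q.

obs 1: x=-3/4 → posterior Normal(-21/94, 99/47)
obs 2: x=8 → posterior Normal(555/166, 99/83)
obs 3: x=-1 → posterior Normal(69/34, 99/119)
obs 4: x=3 → posterior Normal(699/310, 99/155)
obs 5: x=-3/2 → posterior Normal(591/382, 99/191)
obs 6: x=-3/2 → posterior Normal(483/454, 99/227)
obs 7: x=10 → posterior Normal(1203/526, 99/263)
obs 8: x=-8 → posterior Normal(627/598, 99/299)
obs 9: x=1/2 → posterior Normal(663/670, 99/335)
obs 10: x=-2 → posterior Normal(519/742, 99/371)
obs 11: x=-10 → posterior Normal(-201/814, 9/37)
obs 12: x=6 → posterior Normal(231/886, 99/443)
obs 13: x=-5/2 → posterior Normal(51/958, 99/479)
obs 14: x=-5/4 → posterior Normal(-39/1030, 99/515)

mu_0=-39/1030, tau_0^2=99/515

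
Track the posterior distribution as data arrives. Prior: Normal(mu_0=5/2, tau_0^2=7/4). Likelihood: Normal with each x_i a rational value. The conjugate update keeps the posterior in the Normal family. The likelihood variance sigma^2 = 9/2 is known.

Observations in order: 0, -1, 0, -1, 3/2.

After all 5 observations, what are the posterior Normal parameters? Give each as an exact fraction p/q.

obs 1: x=0 → posterior Normal(9/5, 63/50)
obs 2: x=-1 → posterior Normal(19/16, 63/64)
obs 3: x=0 → posterior Normal(38/39, 21/26)
obs 4: x=-1 → posterior Normal(31/46, 63/92)
obs 5: x=3/2 → posterior Normal(83/106, 63/106)

mu_0=83/106, tau_0^2=63/106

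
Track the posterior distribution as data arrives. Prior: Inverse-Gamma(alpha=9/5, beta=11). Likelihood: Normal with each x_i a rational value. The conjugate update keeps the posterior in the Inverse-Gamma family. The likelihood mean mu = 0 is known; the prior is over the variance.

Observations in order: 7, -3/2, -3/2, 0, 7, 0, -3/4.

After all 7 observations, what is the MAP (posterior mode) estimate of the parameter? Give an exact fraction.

3335/336

obs 1: x=7 → posterior Inverse-Gamma(23/10, 71/2)
obs 2: x=-3/2 → posterior Inverse-Gamma(14/5, 293/8)
obs 3: x=-3/2 → posterior Inverse-Gamma(33/10, 151/4)
obs 4: x=0 → posterior Inverse-Gamma(19/5, 151/4)
obs 5: x=7 → posterior Inverse-Gamma(43/10, 249/4)
obs 6: x=0 → posterior Inverse-Gamma(24/5, 249/4)
obs 7: x=-3/4 → posterior Inverse-Gamma(53/10, 2001/32)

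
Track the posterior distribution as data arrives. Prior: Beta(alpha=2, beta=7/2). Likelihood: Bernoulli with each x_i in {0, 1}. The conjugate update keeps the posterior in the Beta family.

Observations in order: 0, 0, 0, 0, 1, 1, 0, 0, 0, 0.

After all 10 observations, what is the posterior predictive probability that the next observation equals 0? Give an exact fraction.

23/31

obs 1: x=0 → posterior Beta(2, 9/2)
obs 2: x=0 → posterior Beta(2, 11/2)
obs 3: x=0 → posterior Beta(2, 13/2)
obs 4: x=0 → posterior Beta(2, 15/2)
obs 5: x=1 → posterior Beta(3, 15/2)
obs 6: x=1 → posterior Beta(4, 15/2)
obs 7: x=0 → posterior Beta(4, 17/2)
obs 8: x=0 → posterior Beta(4, 19/2)
obs 9: x=0 → posterior Beta(4, 21/2)
obs 10: x=0 → posterior Beta(4, 23/2)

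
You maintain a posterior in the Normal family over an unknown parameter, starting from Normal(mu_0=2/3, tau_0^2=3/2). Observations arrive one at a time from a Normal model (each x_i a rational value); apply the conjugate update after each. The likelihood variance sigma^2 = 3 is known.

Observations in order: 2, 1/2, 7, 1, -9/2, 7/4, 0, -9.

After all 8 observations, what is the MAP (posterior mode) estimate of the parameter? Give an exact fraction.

obs 1: x=2 → posterior Normal(10/9, 1)
obs 2: x=1/2 → posterior Normal(23/24, 3/4)
obs 3: x=7 → posterior Normal(13/6, 3/5)
obs 4: x=1 → posterior Normal(71/36, 1/2)
obs 5: x=-9/2 → posterior Normal(22/21, 3/7)
obs 6: x=7/4 → posterior Normal(109/96, 3/8)
obs 7: x=0 → posterior Normal(109/108, 1/3)
obs 8: x=-9 → posterior Normal(1/120, 3/10)

1/120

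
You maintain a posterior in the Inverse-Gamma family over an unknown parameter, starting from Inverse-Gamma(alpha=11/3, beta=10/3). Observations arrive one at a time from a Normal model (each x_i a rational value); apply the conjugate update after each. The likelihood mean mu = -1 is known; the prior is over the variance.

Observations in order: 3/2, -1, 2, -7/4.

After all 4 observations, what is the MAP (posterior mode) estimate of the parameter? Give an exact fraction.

1079/640

obs 1: x=3/2 → posterior Inverse-Gamma(25/6, 155/24)
obs 2: x=-1 → posterior Inverse-Gamma(14/3, 155/24)
obs 3: x=2 → posterior Inverse-Gamma(31/6, 263/24)
obs 4: x=-7/4 → posterior Inverse-Gamma(17/3, 1079/96)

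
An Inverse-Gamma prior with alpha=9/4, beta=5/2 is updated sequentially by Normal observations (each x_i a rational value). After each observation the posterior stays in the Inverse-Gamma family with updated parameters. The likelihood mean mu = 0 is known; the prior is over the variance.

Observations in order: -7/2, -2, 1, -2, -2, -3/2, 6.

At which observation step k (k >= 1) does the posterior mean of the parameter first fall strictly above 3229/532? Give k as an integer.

k = 7

obs 1: x=-7/2 → posterior Inverse-Gamma(11/4, 69/8)
obs 2: x=-2 → posterior Inverse-Gamma(13/4, 85/8)
obs 3: x=1 → posterior Inverse-Gamma(15/4, 89/8)
obs 4: x=-2 → posterior Inverse-Gamma(17/4, 105/8)
obs 5: x=-2 → posterior Inverse-Gamma(19/4, 121/8)
obs 6: x=-3/2 → posterior Inverse-Gamma(21/4, 65/4)
obs 7: x=6 → posterior Inverse-Gamma(23/4, 137/4)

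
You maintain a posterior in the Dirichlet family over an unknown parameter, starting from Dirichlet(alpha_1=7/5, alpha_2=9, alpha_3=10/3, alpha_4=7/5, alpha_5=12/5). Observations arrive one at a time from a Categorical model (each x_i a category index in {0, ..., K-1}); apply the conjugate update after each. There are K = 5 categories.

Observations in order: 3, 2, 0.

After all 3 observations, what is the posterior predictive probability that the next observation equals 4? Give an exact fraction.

9/77

obs 1: x=3 → posterior Dirichlet(7/5, 9, 10/3, 12/5, 12/5)
obs 2: x=2 → posterior Dirichlet(7/5, 9, 13/3, 12/5, 12/5)
obs 3: x=0 → posterior Dirichlet(12/5, 9, 13/3, 12/5, 12/5)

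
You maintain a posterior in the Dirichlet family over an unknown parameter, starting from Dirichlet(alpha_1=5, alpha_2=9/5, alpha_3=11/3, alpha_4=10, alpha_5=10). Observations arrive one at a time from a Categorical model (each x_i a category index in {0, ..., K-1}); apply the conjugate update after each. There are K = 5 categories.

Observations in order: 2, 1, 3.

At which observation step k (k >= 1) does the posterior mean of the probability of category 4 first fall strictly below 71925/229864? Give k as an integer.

k = 2

obs 1: x=2 → posterior Dirichlet(5, 9/5, 14/3, 10, 10)
obs 2: x=1 → posterior Dirichlet(5, 14/5, 14/3, 10, 10)
obs 3: x=3 → posterior Dirichlet(5, 14/5, 14/3, 11, 10)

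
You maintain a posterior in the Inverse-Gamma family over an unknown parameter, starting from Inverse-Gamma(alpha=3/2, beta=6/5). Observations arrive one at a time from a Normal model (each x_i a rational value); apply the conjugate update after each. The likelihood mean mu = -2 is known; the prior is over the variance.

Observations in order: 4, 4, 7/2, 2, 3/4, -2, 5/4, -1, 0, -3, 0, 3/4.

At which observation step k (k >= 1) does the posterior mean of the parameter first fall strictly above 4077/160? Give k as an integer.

k = 3

obs 1: x=4 → posterior Inverse-Gamma(2, 96/5)
obs 2: x=4 → posterior Inverse-Gamma(5/2, 186/5)
obs 3: x=7/2 → posterior Inverse-Gamma(3, 2093/40)
obs 4: x=2 → posterior Inverse-Gamma(7/2, 2413/40)
obs 5: x=3/4 → posterior Inverse-Gamma(4, 10257/160)
obs 6: x=-2 → posterior Inverse-Gamma(9/2, 10257/160)
obs 7: x=5/4 → posterior Inverse-Gamma(5, 5551/80)
obs 8: x=-1 → posterior Inverse-Gamma(11/2, 5591/80)
obs 9: x=0 → posterior Inverse-Gamma(6, 5751/80)
obs 10: x=-3 → posterior Inverse-Gamma(13/2, 5791/80)
obs 11: x=0 → posterior Inverse-Gamma(7, 5951/80)
obs 12: x=3/4 → posterior Inverse-Gamma(15/2, 12507/160)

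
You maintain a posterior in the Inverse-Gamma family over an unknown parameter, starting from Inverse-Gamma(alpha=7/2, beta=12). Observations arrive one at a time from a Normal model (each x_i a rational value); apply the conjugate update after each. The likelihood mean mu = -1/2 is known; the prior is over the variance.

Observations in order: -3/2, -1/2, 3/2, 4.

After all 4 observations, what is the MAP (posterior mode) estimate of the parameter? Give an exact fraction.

197/52

obs 1: x=-3/2 → posterior Inverse-Gamma(4, 25/2)
obs 2: x=-1/2 → posterior Inverse-Gamma(9/2, 25/2)
obs 3: x=3/2 → posterior Inverse-Gamma(5, 29/2)
obs 4: x=4 → posterior Inverse-Gamma(11/2, 197/8)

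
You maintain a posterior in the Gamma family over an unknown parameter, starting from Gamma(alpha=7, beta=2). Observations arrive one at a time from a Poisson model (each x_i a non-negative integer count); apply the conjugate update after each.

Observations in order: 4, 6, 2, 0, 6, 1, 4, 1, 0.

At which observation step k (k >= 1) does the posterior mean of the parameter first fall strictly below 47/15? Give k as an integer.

k = 8

obs 1: x=4 → posterior Gamma(11, 3)
obs 2: x=6 → posterior Gamma(17, 4)
obs 3: x=2 → posterior Gamma(19, 5)
obs 4: x=0 → posterior Gamma(19, 6)
obs 5: x=6 → posterior Gamma(25, 7)
obs 6: x=1 → posterior Gamma(26, 8)
obs 7: x=4 → posterior Gamma(30, 9)
obs 8: x=1 → posterior Gamma(31, 10)
obs 9: x=0 → posterior Gamma(31, 11)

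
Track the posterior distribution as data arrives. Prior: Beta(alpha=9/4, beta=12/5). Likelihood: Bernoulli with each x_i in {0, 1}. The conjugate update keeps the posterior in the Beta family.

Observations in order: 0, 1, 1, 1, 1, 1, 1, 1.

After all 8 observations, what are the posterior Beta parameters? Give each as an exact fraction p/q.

obs 1: x=0 → posterior Beta(9/4, 17/5)
obs 2: x=1 → posterior Beta(13/4, 17/5)
obs 3: x=1 → posterior Beta(17/4, 17/5)
obs 4: x=1 → posterior Beta(21/4, 17/5)
obs 5: x=1 → posterior Beta(25/4, 17/5)
obs 6: x=1 → posterior Beta(29/4, 17/5)
obs 7: x=1 → posterior Beta(33/4, 17/5)
obs 8: x=1 → posterior Beta(37/4, 17/5)

alpha=37/4, beta=17/5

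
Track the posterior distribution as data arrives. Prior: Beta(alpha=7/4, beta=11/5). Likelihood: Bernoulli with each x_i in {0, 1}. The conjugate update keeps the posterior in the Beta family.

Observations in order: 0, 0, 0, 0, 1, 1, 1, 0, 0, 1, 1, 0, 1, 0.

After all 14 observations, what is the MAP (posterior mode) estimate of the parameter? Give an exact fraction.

obs 1: x=0 → posterior Beta(7/4, 16/5)
obs 2: x=0 → posterior Beta(7/4, 21/5)
obs 3: x=0 → posterior Beta(7/4, 26/5)
obs 4: x=0 → posterior Beta(7/4, 31/5)
obs 5: x=1 → posterior Beta(11/4, 31/5)
obs 6: x=1 → posterior Beta(15/4, 31/5)
obs 7: x=1 → posterior Beta(19/4, 31/5)
obs 8: x=0 → posterior Beta(19/4, 36/5)
obs 9: x=0 → posterior Beta(19/4, 41/5)
obs 10: x=1 → posterior Beta(23/4, 41/5)
obs 11: x=1 → posterior Beta(27/4, 41/5)
obs 12: x=0 → posterior Beta(27/4, 46/5)
obs 13: x=1 → posterior Beta(31/4, 46/5)
obs 14: x=0 → posterior Beta(31/4, 51/5)

135/319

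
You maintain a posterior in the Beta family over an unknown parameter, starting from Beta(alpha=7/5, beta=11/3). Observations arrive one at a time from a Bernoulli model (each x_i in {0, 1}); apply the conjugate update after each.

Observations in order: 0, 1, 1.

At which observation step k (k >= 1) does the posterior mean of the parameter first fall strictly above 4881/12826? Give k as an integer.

k = 3

obs 1: x=0 → posterior Beta(7/5, 14/3)
obs 2: x=1 → posterior Beta(12/5, 14/3)
obs 3: x=1 → posterior Beta(17/5, 14/3)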